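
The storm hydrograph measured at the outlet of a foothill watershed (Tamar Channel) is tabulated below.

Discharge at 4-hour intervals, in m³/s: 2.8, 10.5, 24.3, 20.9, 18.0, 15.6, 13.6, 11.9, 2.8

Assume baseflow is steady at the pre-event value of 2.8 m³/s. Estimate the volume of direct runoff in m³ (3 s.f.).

Direct-runoff ordinates (Q − Q_b): 0.0, 7.7, 21.5, 18.1, 15.2, 12.8, 10.8, 9.1, 0.0 m³/s.
ΣQ_DR = 95.20 m³/s.
With Δt = 4 h = 14400 s, V = ΣQ_DR · Δt = 95.20 × 14400 = 1.37 × 10^6 m³.

V ≈ 1.37 × 10^6 m³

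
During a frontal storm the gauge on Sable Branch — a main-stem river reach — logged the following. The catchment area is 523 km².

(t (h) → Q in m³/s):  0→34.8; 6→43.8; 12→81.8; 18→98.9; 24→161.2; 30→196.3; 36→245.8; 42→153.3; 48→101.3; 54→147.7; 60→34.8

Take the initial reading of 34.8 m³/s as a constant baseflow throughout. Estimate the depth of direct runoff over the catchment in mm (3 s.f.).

d ≈ 37.9 mm

Direct runoff: 0.0, 9.0, 47.0, 64.1, 126.4, 161.5, 211.0, 118.5, 66.5, 112.9, 0.0 m³/s; ΣQ_DR = 916.9 m³/s.
V = ΣQ_DR · Δt = 916.9 × 21600 s = 1.981 × 10^7 m³.
Over A = 523 km², depth = V / A = 37.9 mm.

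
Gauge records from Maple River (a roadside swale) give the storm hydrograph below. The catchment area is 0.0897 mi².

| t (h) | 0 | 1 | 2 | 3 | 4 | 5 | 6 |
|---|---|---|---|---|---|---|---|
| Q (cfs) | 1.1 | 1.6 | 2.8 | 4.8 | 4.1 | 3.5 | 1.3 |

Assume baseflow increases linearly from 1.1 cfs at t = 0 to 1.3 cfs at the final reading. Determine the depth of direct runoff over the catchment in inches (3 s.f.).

d ≈ 0.187 in

Direct runoff: 0.00, 0.47, 1.63, 3.60, 2.87, 2.23, 0.00 cfs; ΣQ_DR = 10.80 cfs.
V = ΣQ_DR · Δt = 10.80 × 3600 s = 38880 ft³.
Over A = 0.0897 mi², depth = V / A = 0.187 in.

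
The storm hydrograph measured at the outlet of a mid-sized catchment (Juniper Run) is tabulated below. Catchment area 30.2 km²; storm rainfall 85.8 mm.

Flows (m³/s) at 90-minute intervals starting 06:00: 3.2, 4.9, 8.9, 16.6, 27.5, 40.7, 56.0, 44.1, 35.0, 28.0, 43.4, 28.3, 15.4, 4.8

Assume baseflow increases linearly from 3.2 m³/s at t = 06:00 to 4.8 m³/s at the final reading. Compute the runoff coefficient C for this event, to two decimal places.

C ≈ 0.63

ΣQ_DR = 300.8 m³/s; V = ΣQ_DR·Δt = 1.624 × 10^6 m³.
Runoff depth d = V / A = 53.79 mm.
C = d / P = 53.79 / 85.8 = 0.63.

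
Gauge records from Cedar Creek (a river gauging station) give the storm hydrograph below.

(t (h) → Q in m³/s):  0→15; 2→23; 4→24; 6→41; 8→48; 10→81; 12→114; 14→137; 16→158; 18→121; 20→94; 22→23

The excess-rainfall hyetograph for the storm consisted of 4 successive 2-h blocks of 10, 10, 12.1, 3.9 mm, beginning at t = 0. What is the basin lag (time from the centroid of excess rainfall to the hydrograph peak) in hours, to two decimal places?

t_L ≈ 12.45 h

Centroid of excess rainfall: t_c = Σ P_i·t̄_i / ΣP_i = 3.5500 h (block centres at 1, 3, 5, 7 h).
Hydrograph peak occurs at t = 16 h, so basin lag t_L = 16 − 3.5500 = 12.45 h.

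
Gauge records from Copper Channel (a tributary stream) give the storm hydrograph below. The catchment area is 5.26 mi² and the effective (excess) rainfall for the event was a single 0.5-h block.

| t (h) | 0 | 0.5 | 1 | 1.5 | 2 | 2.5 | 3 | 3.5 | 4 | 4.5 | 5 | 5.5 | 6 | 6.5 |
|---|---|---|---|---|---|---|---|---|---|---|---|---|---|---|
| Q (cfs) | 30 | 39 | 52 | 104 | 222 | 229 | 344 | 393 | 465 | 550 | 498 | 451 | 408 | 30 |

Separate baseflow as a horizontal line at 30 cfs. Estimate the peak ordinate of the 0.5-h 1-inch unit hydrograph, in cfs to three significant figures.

U_p ≈ 1040 cfs

Direct runoff: 0.0, 9.0, 22.0, 74.0, 192.0, 199.0, 314.0, 363.0, 435.0, 520.0, 468.0, 421.0, 378.0, 0.0 cfs; ΣQ_DR = 3395 cfs, peak = 520.0 cfs.
Runoff depth d = ΣQ_DR·Δt / A = 3395 × 1800 / (5.26 mi²) = 0.5001 in.
The 1-inch UH is the DRH scaled by (1 in)/d, so U_p = 520.0 × 1/0.5001 = 1040 cfs.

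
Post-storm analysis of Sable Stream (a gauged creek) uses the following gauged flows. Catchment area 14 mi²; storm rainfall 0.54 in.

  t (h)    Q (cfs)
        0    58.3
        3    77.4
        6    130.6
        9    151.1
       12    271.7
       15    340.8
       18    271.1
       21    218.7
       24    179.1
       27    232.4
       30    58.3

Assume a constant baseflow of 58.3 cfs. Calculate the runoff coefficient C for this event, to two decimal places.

ΣQ_DR = 1348 cfs; V = ΣQ_DR·Δt = 1.456 × 10^7 ft³.
Runoff depth d = V / A = 0.4477 in.
C = d / P = 0.4477 / 0.54 = 0.83.

C ≈ 0.83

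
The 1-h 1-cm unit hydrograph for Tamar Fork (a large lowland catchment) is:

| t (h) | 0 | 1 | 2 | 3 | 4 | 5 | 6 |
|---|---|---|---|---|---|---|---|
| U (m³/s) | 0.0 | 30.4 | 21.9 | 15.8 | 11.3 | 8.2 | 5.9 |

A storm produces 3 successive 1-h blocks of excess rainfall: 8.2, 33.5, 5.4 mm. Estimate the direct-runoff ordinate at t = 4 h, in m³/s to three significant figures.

Q ≈ 74.0 m³/s

By discrete convolution, Q_j = Σ (P_i / 10 mm) · U_{j−i}.
At t = 4 h (j=4): Q = (8.2/10)·11.3 + (33.5/10)·15.8 + (5.4/10)·21.9 = 74.0 m³/s.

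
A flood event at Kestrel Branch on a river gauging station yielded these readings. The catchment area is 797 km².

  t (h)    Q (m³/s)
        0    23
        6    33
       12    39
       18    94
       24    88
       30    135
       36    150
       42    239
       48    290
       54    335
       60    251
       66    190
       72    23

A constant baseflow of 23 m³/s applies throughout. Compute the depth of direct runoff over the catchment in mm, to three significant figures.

d ≈ 43.1 mm

Direct runoff: 0.0, 10.0, 16.0, 71.0, 65.0, 112.0, 127.0, 216.0, 267.0, 312.0, 228.0, 167.0, 0.0 m³/s; ΣQ_DR = 1591 m³/s.
V = ΣQ_DR · Δt = 1591 × 21600 s = 3.437 × 10^7 m³.
Over A = 797 km², depth = V / A = 43.1 mm.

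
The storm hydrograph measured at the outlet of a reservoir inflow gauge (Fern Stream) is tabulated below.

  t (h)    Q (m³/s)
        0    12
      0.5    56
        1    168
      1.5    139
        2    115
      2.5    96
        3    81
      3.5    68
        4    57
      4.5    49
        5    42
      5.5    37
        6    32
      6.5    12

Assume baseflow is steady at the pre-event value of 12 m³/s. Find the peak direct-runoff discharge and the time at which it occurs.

Q_p = 156.0 m³/s at t = 1 h

Subtracting baseflow gives direct-runoff ordinates: 0.0, 44.0, 156.0, 127.0, 103.0, 84.0, 69.0, 56.0, 45.0, 37.0, 30.0, 25.0, 20.0, 0.0 m³/s.
The maximum is 156.0 m³/s, occurring at the reading for t = 1 h.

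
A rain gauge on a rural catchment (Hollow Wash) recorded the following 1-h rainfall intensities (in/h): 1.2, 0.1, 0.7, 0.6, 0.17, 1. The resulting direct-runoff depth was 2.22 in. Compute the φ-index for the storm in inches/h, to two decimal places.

Only the 4 blocks with intensity above φ contribute runoff: 1.2, 0.7, 0.6, 1 in/h.
Σ(I−φ)·Δt = d  ⇒  (1.2+0.7+0.6+1 − 4φ)·1 = 2.22
φ = (3.500 − 2.22/1) / 4 = 0.32 in/h.

φ ≈ 0.32 in/h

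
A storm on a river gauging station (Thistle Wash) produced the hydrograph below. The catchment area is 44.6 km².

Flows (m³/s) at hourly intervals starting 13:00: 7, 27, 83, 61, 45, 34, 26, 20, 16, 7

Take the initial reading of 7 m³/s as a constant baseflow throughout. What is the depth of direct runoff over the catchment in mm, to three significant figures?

Direct runoff: 0.0, 20.0, 76.0, 54.0, 38.0, 27.0, 19.0, 13.0, 9.0, 0.0 m³/s; ΣQ_DR = 256.0 m³/s.
V = ΣQ_DR · Δt = 256.0 × 3600 s = 9.216 × 10^5 m³.
Over A = 44.6 km², depth = V / A = 20.7 mm.

d ≈ 20.7 mm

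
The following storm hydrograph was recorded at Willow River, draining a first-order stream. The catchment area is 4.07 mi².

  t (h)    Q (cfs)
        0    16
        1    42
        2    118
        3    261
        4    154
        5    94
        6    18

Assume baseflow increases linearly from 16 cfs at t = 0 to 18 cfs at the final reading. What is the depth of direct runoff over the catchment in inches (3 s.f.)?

d ≈ 0.222 in

Direct runoff: 0.00, 25.67, 101.33, 244.00, 136.67, 76.33, 0.00 cfs; ΣQ_DR = 584.0 cfs.
V = ΣQ_DR · Δt = 584.0 × 3600 s = 2.102 × 10^6 ft³.
Over A = 4.07 mi², depth = V / A = 0.222 in.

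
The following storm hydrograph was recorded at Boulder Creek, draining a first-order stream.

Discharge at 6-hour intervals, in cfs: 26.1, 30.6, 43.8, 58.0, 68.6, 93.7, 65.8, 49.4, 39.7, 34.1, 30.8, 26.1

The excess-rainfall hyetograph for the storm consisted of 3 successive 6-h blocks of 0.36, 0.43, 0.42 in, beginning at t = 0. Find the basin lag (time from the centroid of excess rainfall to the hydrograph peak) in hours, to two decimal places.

t_L ≈ 20.70 h

Centroid of excess rainfall: t_c = Σ P_i·t̄_i / ΣP_i = 9.2975 h (block centres at 3, 9, 15 h).
Hydrograph peak occurs at t = 30 h, so basin lag t_L = 30 − 9.2975 = 20.70 h.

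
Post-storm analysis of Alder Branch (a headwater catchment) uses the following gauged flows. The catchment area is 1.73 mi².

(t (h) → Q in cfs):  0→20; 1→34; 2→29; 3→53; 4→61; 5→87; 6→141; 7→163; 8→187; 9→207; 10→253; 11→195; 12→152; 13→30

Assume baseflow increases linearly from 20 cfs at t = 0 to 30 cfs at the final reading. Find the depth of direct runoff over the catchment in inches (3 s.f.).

d ≈ 1.13 in

Direct runoff: 0.00, 13.23, 7.46, 30.69, 37.92, 63.15, 116.38, 137.62, 160.85, 180.08, 225.31, 166.54, 122.77, 0.00 cfs; ΣQ_DR = 1262 cfs.
V = ΣQ_DR · Δt = 1262 × 3600 s = 4.543 × 10^6 ft³.
Over A = 1.73 mi², depth = V / A = 1.13 in.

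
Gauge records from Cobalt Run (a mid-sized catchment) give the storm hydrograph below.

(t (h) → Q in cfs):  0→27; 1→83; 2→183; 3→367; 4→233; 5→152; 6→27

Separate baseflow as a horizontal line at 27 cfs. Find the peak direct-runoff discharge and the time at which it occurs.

Q_p = 340.0 cfs at t = 3 h

Subtracting baseflow gives direct-runoff ordinates: 0.0, 56.0, 156.0, 340.0, 206.0, 125.0, 0.0 cfs.
The maximum is 340.0 cfs, occurring at the reading for t = 3 h.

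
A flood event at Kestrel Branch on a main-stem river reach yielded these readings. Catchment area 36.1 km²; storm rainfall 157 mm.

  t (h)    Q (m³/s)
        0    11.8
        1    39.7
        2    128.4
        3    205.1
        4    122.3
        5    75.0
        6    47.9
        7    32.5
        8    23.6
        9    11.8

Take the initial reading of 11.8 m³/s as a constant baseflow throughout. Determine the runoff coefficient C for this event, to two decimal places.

ΣQ_DR = 580.1 m³/s; V = ΣQ_DR·Δt = 2.088 × 10^6 m³.
Runoff depth d = V / A = 57.85 mm.
C = d / P = 57.85 / 157 = 0.37.

C ≈ 0.37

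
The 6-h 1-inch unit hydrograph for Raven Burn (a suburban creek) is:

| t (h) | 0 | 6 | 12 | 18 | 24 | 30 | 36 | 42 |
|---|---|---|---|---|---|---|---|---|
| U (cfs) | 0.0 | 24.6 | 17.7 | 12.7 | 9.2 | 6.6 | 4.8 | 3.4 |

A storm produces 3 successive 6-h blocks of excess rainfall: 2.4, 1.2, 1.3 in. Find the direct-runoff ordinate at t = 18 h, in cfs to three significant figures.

By discrete convolution, Q_j = Σ (P_i / 1 in) · U_{j−i}.
At t = 18 h (j=3): Q = (2.4/1)·12.7 + (1.2/1)·17.7 + (1.3/1)·24.6 = 83.7 cfs.

Q ≈ 83.7 cfs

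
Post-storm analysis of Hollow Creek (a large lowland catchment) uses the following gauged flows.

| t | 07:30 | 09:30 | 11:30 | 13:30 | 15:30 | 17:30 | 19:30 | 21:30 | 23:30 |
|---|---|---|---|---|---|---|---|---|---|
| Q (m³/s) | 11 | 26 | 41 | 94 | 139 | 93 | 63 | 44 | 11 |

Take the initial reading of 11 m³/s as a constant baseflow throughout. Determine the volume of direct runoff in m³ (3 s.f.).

Direct-runoff ordinates (Q − Q_b): 0.0, 15.0, 30.0, 83.0, 128.0, 82.0, 52.0, 33.0, 0.0 m³/s.
ΣQ_DR = 423.0 m³/s.
With Δt = 2 h = 7200 s, V = ΣQ_DR · Δt = 423.0 × 7200 = 3.05 × 10^6 m³.

V ≈ 3.05 × 10^6 m³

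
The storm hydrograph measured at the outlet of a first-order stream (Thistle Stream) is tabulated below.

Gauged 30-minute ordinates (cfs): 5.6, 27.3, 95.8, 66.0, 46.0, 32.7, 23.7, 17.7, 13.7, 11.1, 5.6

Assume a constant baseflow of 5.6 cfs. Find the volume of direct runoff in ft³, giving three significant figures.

V ≈ 5.10 × 10^5 ft³

Direct-runoff ordinates (Q − Q_b): 0.0, 21.7, 90.2, 60.4, 40.4, 27.1, 18.1, 12.1, 8.1, 5.5, 0.0 cfs.
ΣQ_DR = 283.6 cfs.
With Δt = 0.5 h = 1800 s, V = ΣQ_DR · Δt = 283.6 × 1800 = 5.10 × 10^5 ft³.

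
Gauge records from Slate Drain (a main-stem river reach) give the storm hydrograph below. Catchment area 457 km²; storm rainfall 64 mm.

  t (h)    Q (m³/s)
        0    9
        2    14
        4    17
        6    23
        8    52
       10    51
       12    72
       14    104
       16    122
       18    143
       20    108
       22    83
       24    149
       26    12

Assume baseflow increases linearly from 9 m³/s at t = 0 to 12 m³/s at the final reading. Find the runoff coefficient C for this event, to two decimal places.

C ≈ 0.20

ΣQ_DR = 812.0 m³/s; V = ΣQ_DR·Δt = 5.846 × 10^6 m³.
Runoff depth d = V / A = 12.79 mm.
C = d / P = 12.79 / 64 = 0.20.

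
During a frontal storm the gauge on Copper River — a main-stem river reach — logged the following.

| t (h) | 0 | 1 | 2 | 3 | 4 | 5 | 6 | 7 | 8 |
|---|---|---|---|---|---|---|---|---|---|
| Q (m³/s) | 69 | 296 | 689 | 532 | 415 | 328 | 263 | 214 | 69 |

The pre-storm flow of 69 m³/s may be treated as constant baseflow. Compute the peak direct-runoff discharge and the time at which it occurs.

Q_p = 620.0 m³/s at t = 2 h

Subtracting baseflow gives direct-runoff ordinates: 0.0, 227.0, 620.0, 463.0, 346.0, 259.0, 194.0, 145.0, 0.0 m³/s.
The maximum is 620.0 m³/s, occurring at the reading for t = 2 h.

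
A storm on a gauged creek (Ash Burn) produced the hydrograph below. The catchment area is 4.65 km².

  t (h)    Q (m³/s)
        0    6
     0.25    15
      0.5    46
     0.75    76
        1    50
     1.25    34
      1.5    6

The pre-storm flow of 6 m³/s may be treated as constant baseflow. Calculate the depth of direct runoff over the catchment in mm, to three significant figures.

Direct runoff: 0.0, 9.0, 40.0, 70.0, 44.0, 28.0, 0.0 m³/s; ΣQ_DR = 191.0 m³/s.
V = ΣQ_DR · Δt = 191.0 × 900 s = 1.719 × 10^5 m³.
Over A = 4.65 km², depth = V / A = 37.0 mm.

d ≈ 37.0 mm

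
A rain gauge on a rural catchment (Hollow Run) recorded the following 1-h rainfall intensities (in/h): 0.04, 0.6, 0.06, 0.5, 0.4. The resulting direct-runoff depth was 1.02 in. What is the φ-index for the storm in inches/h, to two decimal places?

Only the 3 blocks with intensity above φ contribute runoff: 0.6, 0.5, 0.4 in/h.
Σ(I−φ)·Δt = d  ⇒  (0.6+0.5+0.4 − 3φ)·1 = 1.02
φ = (1.500 − 1.02/1) / 3 = 0.16 in/h.

φ ≈ 0.16 in/h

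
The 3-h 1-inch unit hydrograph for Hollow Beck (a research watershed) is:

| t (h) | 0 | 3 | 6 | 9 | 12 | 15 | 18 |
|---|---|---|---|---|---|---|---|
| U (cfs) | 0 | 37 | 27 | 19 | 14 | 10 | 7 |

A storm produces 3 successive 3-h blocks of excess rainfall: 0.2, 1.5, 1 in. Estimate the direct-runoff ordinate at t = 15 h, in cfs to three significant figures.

Q ≈ 42.0 cfs

By discrete convolution, Q_j = Σ (P_i / 1 in) · U_{j−i}.
At t = 15 h (j=5): Q = (0.2/1)·10 + (1.5/1)·14 + (1/1)·19 = 42.0 cfs.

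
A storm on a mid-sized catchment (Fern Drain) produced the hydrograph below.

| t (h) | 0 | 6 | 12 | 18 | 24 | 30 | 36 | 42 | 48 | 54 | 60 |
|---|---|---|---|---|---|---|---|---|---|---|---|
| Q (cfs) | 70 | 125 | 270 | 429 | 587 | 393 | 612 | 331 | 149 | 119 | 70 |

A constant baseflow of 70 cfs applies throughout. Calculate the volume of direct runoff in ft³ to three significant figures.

Direct-runoff ordinates (Q − Q_b): 0.0, 55.0, 200.0, 359.0, 517.0, 323.0, 542.0, 261.0, 79.0, 49.0, 0.0 cfs.
ΣQ_DR = 2385 cfs.
With Δt = 6 h = 21600 s, V = ΣQ_DR · Δt = 2385 × 21600 = 5.15 × 10^7 ft³.

V ≈ 5.15 × 10^7 ft³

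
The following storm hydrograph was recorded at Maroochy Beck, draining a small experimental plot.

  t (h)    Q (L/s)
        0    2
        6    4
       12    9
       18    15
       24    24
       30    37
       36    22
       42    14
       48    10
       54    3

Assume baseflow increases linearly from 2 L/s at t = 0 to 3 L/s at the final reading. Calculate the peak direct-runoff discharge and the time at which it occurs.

Subtracting baseflow gives direct-runoff ordinates: 0.00, 1.89, 6.78, 12.67, 21.56, 34.44, 19.33, 11.22, 7.11, 0.00 L/s.
The maximum is 34.44 L/s, occurring at the reading for t = 30 h.

Q_p = 34.44 L/s at t = 30 h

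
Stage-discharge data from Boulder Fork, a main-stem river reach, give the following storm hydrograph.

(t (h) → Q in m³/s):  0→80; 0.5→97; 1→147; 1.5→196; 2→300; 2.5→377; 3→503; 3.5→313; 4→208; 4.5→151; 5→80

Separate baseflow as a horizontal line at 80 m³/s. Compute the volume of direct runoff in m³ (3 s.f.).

V ≈ 2.83 × 10^6 m³

Direct-runoff ordinates (Q − Q_b): 0.0, 17.0, 67.0, 116.0, 220.0, 297.0, 423.0, 233.0, 128.0, 71.0, 0.0 m³/s.
ΣQ_DR = 1572 m³/s.
With Δt = 0.5 h = 1800 s, V = ΣQ_DR · Δt = 1572 × 1800 = 2.83 × 10^6 m³.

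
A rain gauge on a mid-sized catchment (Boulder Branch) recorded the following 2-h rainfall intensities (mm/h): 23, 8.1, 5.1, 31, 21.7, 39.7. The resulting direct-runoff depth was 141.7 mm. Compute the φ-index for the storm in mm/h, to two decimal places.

Only the 4 blocks with intensity above φ contribute runoff: 23, 31, 21.7, 39.7 mm/h.
Σ(I−φ)·Δt = d  ⇒  (23+31+21.7+39.7 − 4φ)·2 = 141.7
φ = (115.4 − 141.7/2) / 4 = 11.14 mm/h.

φ ≈ 11.14 mm/h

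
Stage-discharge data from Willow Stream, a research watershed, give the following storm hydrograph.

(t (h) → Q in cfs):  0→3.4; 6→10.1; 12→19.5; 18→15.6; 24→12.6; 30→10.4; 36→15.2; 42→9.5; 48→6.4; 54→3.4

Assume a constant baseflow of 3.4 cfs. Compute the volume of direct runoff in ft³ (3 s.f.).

V ≈ 1.56 × 10^6 ft³

Direct-runoff ordinates (Q − Q_b): 0.0, 6.7, 16.1, 12.2, 9.2, 7.0, 11.8, 6.1, 3.0, 0.0 cfs.
ΣQ_DR = 72.10 cfs.
With Δt = 6 h = 21600 s, V = ΣQ_DR · Δt = 72.10 × 21600 = 1.56 × 10^6 ft³.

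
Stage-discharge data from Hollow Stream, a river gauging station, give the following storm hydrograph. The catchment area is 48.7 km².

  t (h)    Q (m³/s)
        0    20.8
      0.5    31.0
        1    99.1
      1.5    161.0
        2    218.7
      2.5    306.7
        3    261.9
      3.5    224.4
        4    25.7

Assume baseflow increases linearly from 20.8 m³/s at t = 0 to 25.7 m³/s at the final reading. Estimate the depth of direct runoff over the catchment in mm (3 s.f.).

d ≈ 42.1 mm

Direct runoff: 0.00, 9.59, 77.08, 138.36, 195.45, 282.84, 237.43, 199.31, 0.00 m³/s; ΣQ_DR = 1140 m³/s.
V = ΣQ_DR · Δt = 1140 × 1800 s = 2.052 × 10^6 m³.
Over A = 48.7 km², depth = V / A = 42.1 mm.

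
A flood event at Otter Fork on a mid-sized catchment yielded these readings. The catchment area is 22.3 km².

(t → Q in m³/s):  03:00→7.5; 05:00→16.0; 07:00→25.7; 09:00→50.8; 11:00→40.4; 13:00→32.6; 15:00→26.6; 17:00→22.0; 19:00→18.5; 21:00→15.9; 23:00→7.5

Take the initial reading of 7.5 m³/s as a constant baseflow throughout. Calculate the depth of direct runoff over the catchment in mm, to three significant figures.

Direct runoff: 0.0, 8.5, 18.2, 43.3, 32.9, 25.1, 19.1, 14.5, 11.0, 8.4, 0.0 m³/s; ΣQ_DR = 181.0 m³/s.
V = ΣQ_DR · Δt = 181.0 × 7200 s = 1.303 × 10^6 m³.
Over A = 22.3 km², depth = V / A = 58.4 mm.

d ≈ 58.4 mm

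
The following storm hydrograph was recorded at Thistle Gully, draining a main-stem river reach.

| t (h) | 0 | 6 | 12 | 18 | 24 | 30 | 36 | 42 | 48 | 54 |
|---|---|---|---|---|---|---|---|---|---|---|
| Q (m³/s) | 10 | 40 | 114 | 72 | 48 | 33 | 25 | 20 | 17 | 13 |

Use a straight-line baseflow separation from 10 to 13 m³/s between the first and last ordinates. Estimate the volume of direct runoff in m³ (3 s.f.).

Direct-runoff ordinates (Q − Q_b): 0.00, 29.67, 103.33, 61.00, 36.67, 21.33, 13.00, 7.67, 4.33, 0.00 m³/s.
ΣQ_DR = 277.0 m³/s.
With Δt = 6 h = 21600 s, V = ΣQ_DR · Δt = 277.0 × 21600 = 5.98 × 10^6 m³.

V ≈ 5.98 × 10^6 m³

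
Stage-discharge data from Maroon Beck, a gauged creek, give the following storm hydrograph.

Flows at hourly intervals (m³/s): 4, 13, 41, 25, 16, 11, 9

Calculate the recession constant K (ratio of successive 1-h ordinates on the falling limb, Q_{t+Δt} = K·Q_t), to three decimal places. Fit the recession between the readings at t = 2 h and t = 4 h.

Using the recession-limb readings at t = 2 h and t = 4 h: Q falls from 41 to 16 m³/s over 2 intervals.
K = (Q₂/Q₁)^(1/2) = (16/41)^(1/2) = 0.625.

K ≈ 0.625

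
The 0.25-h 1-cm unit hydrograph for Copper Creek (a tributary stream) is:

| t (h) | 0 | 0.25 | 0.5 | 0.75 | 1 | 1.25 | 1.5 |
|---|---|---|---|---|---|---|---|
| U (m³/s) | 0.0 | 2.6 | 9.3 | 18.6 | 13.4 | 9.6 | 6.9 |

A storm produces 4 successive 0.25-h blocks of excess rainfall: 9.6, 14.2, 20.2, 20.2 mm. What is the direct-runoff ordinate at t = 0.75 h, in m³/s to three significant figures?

Q ≈ 36.3 m³/s

By discrete convolution, Q_j = Σ (P_i / 10 mm) · U_{j−i}.
At t = 0.75 h (j=3): Q = (9.6/10)·18.6 + (14.2/10)·9.3 + (20.2/10)·2.6 + (20.2/10)·0.0 = 36.3 m³/s.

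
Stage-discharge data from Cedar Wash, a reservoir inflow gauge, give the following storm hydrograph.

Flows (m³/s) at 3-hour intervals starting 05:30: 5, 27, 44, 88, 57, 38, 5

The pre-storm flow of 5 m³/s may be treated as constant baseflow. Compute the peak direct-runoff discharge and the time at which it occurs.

Subtracting baseflow gives direct-runoff ordinates: 0.0, 22.0, 39.0, 83.0, 52.0, 33.0, 0.0 m³/s.
The maximum is 83.0 m³/s, occurring at the reading for t = 14:30.

Q_p = 83.0 m³/s at t = 14:30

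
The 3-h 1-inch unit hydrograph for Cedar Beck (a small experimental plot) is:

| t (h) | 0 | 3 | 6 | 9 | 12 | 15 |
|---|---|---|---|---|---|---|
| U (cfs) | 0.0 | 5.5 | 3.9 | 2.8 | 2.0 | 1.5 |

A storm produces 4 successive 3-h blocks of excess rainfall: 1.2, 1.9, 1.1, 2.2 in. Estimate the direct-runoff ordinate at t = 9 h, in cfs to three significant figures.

By discrete convolution, Q_j = Σ (P_i / 1 in) · U_{j−i}.
At t = 9 h (j=3): Q = (1.2/1)·2.8 + (1.9/1)·3.9 + (1.1/1)·5.5 + (2.2/1)·0.0 = 16.8 cfs.

Q ≈ 16.8 cfs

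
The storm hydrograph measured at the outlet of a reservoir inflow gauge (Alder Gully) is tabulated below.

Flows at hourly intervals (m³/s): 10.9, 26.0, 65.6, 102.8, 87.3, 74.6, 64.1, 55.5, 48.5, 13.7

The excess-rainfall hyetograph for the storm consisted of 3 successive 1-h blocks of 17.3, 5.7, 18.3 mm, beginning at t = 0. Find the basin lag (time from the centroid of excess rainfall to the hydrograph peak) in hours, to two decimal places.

t_L ≈ 1.48 h

Centroid of excess rainfall: t_c = Σ P_i·t̄_i / ΣP_i = 1.5242 h (block centres at 0.5, 1.5, 2.5 h).
Hydrograph peak occurs at t = 3 h, so basin lag t_L = 3 − 1.5242 = 1.48 h.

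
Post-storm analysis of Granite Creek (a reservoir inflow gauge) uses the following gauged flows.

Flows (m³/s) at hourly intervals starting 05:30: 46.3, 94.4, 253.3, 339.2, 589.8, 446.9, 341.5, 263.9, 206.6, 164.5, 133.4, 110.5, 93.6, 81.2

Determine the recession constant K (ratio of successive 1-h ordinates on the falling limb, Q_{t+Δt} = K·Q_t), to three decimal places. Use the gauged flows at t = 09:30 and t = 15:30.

K ≈ 0.781

Using the recession-limb readings at t = 09:30 and t = 15:30: Q falls from 589.8 to 133.4 m³/s over 6 intervals.
K = (Q₂/Q₁)^(1/6) = (133.4/589.8)^(1/6) = 0.781.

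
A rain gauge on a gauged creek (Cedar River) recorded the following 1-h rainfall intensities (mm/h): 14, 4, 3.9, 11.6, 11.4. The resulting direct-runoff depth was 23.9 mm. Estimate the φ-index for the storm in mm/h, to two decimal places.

φ ≈ 4.37 mm/h

Only the 3 blocks with intensity above φ contribute runoff: 14, 11.6, 11.4 mm/h.
Σ(I−φ)·Δt = d  ⇒  (14+11.6+11.4 − 3φ)·1 = 23.9
φ = (37.00 − 23.9/1) / 3 = 4.37 mm/h.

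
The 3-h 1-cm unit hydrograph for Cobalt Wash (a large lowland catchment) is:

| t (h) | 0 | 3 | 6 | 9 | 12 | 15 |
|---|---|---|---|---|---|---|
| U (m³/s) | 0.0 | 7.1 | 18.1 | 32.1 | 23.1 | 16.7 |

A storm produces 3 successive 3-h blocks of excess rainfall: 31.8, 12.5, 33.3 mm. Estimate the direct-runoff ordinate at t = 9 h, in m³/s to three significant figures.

Q ≈ 148 m³/s

By discrete convolution, Q_j = Σ (P_i / 10 mm) · U_{j−i}.
At t = 9 h (j=3): Q = (31.8/10)·32.1 + (12.5/10)·18.1 + (33.3/10)·7.1 = 148 m³/s.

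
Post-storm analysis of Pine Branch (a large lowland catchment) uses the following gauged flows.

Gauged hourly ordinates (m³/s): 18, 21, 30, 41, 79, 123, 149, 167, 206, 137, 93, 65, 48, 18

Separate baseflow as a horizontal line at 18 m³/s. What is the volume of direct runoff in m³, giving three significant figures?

V ≈ 3.39 × 10^6 m³

Direct-runoff ordinates (Q − Q_b): 0.0, 3.0, 12.0, 23.0, 61.0, 105.0, 131.0, 149.0, 188.0, 119.0, 75.0, 47.0, 30.0, 0.0 m³/s.
ΣQ_DR = 943.0 m³/s.
With Δt = 1 h = 3600 s, V = ΣQ_DR · Δt = 943.0 × 3600 = 3.39 × 10^6 m³.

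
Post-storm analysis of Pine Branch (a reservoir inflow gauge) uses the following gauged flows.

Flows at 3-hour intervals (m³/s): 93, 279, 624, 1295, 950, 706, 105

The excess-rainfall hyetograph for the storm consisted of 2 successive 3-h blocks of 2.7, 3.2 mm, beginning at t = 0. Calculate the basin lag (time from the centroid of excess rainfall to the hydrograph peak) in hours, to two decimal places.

t_L ≈ 5.87 h

Centroid of excess rainfall: t_c = Σ P_i·t̄_i / ΣP_i = 3.1271 h (block centres at 1.5, 4.5 h).
Hydrograph peak occurs at t = 9 h, so basin lag t_L = 9 − 3.1271 = 5.87 h.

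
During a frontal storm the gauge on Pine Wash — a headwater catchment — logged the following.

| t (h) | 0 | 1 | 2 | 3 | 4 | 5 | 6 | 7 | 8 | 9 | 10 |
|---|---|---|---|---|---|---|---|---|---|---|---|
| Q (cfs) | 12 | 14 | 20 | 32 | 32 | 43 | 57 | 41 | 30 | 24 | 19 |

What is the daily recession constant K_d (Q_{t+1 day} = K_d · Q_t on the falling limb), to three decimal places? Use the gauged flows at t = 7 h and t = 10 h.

Between t = 7 h and t = 10 h the flow falls from 41 to 19 cfs over 3×1 h = 3 h.
Per-interval ratio K = (19/41)^(1/3) = 0.7738; K_d = K^(24/1) = 0.002.

K_d ≈ 0.002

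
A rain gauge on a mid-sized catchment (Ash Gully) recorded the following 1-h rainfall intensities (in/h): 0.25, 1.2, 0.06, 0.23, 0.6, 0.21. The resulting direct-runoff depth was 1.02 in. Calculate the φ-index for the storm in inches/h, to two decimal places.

Only the 2 blocks with intensity above φ contribute runoff: 1.2, 0.6 in/h.
Σ(I−φ)·Δt = d  ⇒  (1.2+0.6 − 2φ)·1 = 1.02
φ = (1.800 − 1.02/1) / 2 = 0.39 in/h.

φ ≈ 0.39 in/h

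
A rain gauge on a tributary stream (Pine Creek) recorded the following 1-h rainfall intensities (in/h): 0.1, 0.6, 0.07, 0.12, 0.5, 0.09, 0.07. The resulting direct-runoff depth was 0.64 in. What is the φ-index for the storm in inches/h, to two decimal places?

φ ≈ 0.23 in/h

Only the 2 blocks with intensity above φ contribute runoff: 0.6, 0.5 in/h.
Σ(I−φ)·Δt = d  ⇒  (0.6+0.5 − 2φ)·1 = 0.64
φ = (1.100 − 0.64/1) / 2 = 0.23 in/h.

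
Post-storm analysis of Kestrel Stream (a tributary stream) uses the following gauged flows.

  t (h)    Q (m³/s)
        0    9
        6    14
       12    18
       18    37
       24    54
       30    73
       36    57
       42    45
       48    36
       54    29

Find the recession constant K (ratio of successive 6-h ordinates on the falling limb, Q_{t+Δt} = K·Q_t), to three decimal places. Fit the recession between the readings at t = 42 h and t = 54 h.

K ≈ 0.803

Using the recession-limb readings at t = 42 h and t = 54 h: Q falls from 45 to 29 m³/s over 2 intervals.
K = (Q₂/Q₁)^(1/2) = (29/45)^(1/2) = 0.803.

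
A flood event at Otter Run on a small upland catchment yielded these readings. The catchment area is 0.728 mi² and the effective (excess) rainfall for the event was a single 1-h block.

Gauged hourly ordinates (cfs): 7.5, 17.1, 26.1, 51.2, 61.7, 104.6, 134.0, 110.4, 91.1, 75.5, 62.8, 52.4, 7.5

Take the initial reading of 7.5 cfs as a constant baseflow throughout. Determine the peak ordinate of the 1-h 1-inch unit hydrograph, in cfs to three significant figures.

U_p ≈ 84.4 cfs

Direct runoff: 0.0, 9.6, 18.6, 43.7, 54.2, 97.1, 126.5, 102.9, 83.6, 68.0, 55.3, 44.9, 0.0 cfs; ΣQ_DR = 704.4 cfs, peak = 126.5 cfs.
Runoff depth d = ΣQ_DR·Δt / A = 704.4 × 3600 / (0.728 mi²) = 1.499 in.
The 1-inch UH is the DRH scaled by (1 in)/d, so U_p = 126.5 × 1/1.499 = 84.4 cfs.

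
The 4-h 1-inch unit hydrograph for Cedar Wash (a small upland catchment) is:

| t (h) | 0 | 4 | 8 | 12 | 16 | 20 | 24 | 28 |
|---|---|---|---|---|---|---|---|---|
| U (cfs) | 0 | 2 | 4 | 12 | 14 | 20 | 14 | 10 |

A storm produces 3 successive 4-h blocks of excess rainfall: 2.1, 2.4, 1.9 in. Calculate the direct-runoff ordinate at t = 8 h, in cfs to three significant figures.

By discrete convolution, Q_j = Σ (P_i / 1 in) · U_{j−i}.
At t = 8 h (j=2): Q = (2.1/1)·4 + (2.4/1)·2 + (1.9/1)·0 = 13.2 cfs.

Q ≈ 13.2 cfs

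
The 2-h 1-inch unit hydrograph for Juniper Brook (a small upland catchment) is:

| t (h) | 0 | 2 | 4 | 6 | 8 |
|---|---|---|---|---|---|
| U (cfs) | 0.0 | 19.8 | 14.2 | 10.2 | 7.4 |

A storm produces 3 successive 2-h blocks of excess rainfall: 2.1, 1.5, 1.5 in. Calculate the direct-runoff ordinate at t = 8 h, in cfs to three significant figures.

Q ≈ 52.1 cfs

By discrete convolution, Q_j = Σ (P_i / 1 in) · U_{j−i}.
At t = 8 h (j=4): Q = (2.1/1)·7.4 + (1.5/1)·10.2 + (1.5/1)·14.2 = 52.1 cfs.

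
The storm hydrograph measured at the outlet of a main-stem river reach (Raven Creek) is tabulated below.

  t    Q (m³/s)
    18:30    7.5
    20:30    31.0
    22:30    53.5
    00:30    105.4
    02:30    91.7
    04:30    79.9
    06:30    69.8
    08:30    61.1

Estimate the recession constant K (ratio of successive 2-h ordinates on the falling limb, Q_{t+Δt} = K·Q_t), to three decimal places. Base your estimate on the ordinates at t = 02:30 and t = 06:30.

K ≈ 0.872

Using the recession-limb readings at t = 02:30 and t = 06:30: Q falls from 91.7 to 69.8 m³/s over 2 intervals.
K = (Q₂/Q₁)^(1/2) = (69.8/91.7)^(1/2) = 0.872.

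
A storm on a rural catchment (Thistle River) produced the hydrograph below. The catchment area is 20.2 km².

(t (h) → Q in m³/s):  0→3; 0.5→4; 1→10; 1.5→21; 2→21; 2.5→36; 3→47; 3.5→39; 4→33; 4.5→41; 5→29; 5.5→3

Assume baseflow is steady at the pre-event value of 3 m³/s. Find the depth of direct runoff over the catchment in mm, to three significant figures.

Direct runoff: 0.0, 1.0, 7.0, 18.0, 18.0, 33.0, 44.0, 36.0, 30.0, 38.0, 26.0, 0.0 m³/s; ΣQ_DR = 251.0 m³/s.
V = ΣQ_DR · Δt = 251.0 × 1800 s = 4.518 × 10^5 m³.
Over A = 20.2 km², depth = V / A = 22.4 mm.

d ≈ 22.4 mm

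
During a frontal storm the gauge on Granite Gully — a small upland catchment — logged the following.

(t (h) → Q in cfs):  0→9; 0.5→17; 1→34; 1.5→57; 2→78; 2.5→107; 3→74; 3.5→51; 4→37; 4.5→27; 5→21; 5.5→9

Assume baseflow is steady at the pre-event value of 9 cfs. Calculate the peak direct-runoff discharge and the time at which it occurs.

Q_p = 98.0 cfs at t = 2.5 h

Subtracting baseflow gives direct-runoff ordinates: 0.0, 8.0, 25.0, 48.0, 69.0, 98.0, 65.0, 42.0, 28.0, 18.0, 12.0, 0.0 cfs.
The maximum is 98.0 cfs, occurring at the reading for t = 2.5 h.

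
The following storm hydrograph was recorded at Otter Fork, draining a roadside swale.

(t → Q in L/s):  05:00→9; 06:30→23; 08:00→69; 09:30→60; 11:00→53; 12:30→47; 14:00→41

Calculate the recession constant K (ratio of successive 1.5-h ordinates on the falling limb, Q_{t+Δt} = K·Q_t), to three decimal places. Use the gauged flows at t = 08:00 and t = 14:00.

K ≈ 0.878

Using the recession-limb readings at t = 08:00 and t = 14:00: Q falls from 69 to 41 L/s over 4 intervals.
K = (Q₂/Q₁)^(1/4) = (41/69)^(1/4) = 0.878.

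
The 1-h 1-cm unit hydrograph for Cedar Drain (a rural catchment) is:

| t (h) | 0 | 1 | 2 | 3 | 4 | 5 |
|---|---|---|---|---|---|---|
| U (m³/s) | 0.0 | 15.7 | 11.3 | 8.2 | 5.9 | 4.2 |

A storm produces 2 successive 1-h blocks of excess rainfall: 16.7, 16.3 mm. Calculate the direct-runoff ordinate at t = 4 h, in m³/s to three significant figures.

By discrete convolution, Q_j = Σ (P_i / 10 mm) · U_{j−i}.
At t = 4 h (j=4): Q = (16.7/10)·5.9 + (16.3/10)·8.2 = 23.2 m³/s.

Q ≈ 23.2 m³/s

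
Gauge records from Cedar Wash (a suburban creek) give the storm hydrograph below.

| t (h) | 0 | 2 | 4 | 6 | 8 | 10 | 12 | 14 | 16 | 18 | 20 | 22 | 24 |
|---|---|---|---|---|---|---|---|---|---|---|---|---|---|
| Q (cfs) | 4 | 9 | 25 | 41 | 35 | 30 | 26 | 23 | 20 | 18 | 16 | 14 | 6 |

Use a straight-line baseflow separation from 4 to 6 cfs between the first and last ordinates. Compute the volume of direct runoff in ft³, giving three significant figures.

V ≈ 1.45 × 10^6 ft³

Direct-runoff ordinates (Q − Q_b): 0.00, 4.83, 20.67, 36.50, 30.33, 25.17, 21.00, 17.83, 14.67, 12.50, 10.33, 8.17, 0.00 cfs.
ΣQ_DR = 202.0 cfs.
With Δt = 2 h = 7200 s, V = ΣQ_DR · Δt = 202.0 × 7200 = 1.45 × 10^6 ft³.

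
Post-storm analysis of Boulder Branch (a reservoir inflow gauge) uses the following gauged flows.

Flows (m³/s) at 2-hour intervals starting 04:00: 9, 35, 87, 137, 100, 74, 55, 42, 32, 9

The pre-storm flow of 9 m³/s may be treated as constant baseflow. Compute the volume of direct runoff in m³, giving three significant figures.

Direct-runoff ordinates (Q − Q_b): 0.0, 26.0, 78.0, 128.0, 91.0, 65.0, 46.0, 33.0, 23.0, 0.0 m³/s.
ΣQ_DR = 490.0 m³/s.
With Δt = 2 h = 7200 s, V = ΣQ_DR · Δt = 490.0 × 7200 = 3.53 × 10^6 m³.

V ≈ 3.53 × 10^6 m³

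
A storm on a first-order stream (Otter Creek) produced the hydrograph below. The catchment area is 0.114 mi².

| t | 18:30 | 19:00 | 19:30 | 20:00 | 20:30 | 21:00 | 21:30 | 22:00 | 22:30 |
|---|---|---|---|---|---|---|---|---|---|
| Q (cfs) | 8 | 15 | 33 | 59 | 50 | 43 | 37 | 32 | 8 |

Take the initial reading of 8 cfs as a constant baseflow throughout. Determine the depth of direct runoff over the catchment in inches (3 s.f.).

Direct runoff: 0.0, 7.0, 25.0, 51.0, 42.0, 35.0, 29.0, 24.0, 0.0 cfs; ΣQ_DR = 213.0 cfs.
V = ΣQ_DR · Δt = 213.0 × 1800 s = 3.834 × 10^5 ft³.
Over A = 0.114 mi², depth = V / A = 1.45 in.

d ≈ 1.45 in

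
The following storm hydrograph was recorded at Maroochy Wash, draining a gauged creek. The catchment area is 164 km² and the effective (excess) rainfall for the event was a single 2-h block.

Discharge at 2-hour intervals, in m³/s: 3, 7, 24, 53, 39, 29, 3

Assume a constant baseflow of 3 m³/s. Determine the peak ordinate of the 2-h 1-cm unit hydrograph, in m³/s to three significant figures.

Direct runoff: 0.0, 4.0, 21.0, 50.0, 36.0, 26.0, 0.0 m³/s; ΣQ_DR = 137.0 m³/s, peak = 50.0 m³/s.
Runoff depth d = ΣQ_DR·Δt / A = 137.0 × 7200 / (164 km²) = 6.015 mm.
The 1-cm UH is the DRH scaled by (10 mm)/d, so U_p = 50.0 × 10/6.015 = 83.1 m³/s.

U_p ≈ 83.1 m³/s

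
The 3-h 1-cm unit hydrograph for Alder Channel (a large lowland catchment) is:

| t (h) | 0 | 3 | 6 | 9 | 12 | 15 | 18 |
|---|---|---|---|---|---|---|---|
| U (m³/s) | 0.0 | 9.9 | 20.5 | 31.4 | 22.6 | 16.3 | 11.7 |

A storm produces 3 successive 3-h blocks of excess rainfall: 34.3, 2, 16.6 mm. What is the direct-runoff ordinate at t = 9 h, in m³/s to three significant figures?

Q ≈ 128 m³/s

By discrete convolution, Q_j = Σ (P_i / 10 mm) · U_{j−i}.
At t = 9 h (j=3): Q = (34.3/10)·31.4 + (2/10)·20.5 + (16.6/10)·9.9 = 128 m³/s.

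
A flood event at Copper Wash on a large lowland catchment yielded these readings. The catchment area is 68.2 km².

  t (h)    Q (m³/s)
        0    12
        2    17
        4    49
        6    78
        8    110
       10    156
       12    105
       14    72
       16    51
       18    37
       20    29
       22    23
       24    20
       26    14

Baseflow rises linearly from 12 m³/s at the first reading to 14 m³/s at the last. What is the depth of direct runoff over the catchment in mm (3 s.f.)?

Direct runoff: 0.00, 4.85, 36.69, 65.54, 97.38, 143.23, 92.08, 58.92, 37.77, 23.62, 15.46, 9.31, 6.15, 0.00 m³/s; ΣQ_DR = 591.0 m³/s.
V = ΣQ_DR · Δt = 591.0 × 7200 s = 4.255 × 10^6 m³.
Over A = 68.2 km², depth = V / A = 62.4 mm.

d ≈ 62.4 mm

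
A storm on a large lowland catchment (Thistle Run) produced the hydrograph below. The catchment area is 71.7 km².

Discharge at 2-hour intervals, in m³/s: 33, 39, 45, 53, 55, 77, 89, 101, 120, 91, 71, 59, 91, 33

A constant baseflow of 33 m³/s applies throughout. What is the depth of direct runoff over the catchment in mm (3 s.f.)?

d ≈ 49.7 mm

Direct runoff: 0.0, 6.0, 12.0, 20.0, 22.0, 44.0, 56.0, 68.0, 87.0, 58.0, 38.0, 26.0, 58.0, 0.0 m³/s; ΣQ_DR = 495.0 m³/s.
V = ΣQ_DR · Δt = 495.0 × 7200 s = 3.564 × 10^6 m³.
Over A = 71.7 km², depth = V / A = 49.7 mm.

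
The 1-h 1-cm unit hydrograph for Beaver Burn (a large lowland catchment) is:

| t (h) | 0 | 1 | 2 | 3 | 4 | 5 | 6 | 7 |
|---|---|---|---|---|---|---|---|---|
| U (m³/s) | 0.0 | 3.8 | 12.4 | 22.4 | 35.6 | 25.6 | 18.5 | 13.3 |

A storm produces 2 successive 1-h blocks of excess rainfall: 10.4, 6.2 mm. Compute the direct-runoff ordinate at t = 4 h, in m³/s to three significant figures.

Q ≈ 50.9 m³/s

By discrete convolution, Q_j = Σ (P_i / 10 mm) · U_{j−i}.
At t = 4 h (j=4): Q = (10.4/10)·35.6 + (6.2/10)·22.4 = 50.9 m³/s.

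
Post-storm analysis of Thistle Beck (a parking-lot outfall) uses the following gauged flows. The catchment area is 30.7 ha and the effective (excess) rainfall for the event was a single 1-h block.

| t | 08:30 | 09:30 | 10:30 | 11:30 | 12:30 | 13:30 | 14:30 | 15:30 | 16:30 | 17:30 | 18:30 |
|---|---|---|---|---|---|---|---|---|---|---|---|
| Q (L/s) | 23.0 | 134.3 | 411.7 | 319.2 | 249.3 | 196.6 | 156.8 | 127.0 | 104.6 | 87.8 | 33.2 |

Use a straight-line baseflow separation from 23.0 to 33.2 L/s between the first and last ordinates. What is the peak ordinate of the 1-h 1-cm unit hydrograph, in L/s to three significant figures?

U_p ≈ 215 L/s

Direct runoff: 0.00, 110.28, 386.66, 293.14, 222.22, 168.50, 127.68, 96.86, 73.44, 55.62, 0.00 L/s; ΣQ_DR = 1534 L/s, peak = 386.66 L/s.
Runoff depth d = ΣQ_DR·Δt / A = 1534 × 3600 / (30.7 ha) = 17.99 mm.
The 1-cm UH is the DRH scaled by (10 mm)/d, so U_p = 386.66 × 10/17.99 = 215 L/s.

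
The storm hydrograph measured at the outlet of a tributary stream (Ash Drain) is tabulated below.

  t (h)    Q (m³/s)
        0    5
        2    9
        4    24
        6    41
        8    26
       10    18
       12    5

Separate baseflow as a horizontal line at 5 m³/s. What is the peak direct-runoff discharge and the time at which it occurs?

Q_p = 36.0 m³/s at t = 6 h

Subtracting baseflow gives direct-runoff ordinates: 0.0, 4.0, 19.0, 36.0, 21.0, 13.0, 0.0 m³/s.
The maximum is 36.0 m³/s, occurring at the reading for t = 6 h.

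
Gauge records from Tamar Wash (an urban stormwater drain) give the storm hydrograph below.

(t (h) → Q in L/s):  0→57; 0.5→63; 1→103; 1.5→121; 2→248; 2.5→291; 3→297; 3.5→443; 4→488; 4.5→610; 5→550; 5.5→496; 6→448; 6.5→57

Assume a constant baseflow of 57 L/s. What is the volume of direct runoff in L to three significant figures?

V ≈ 6.25 × 10^6 L

Direct-runoff ordinates (Q − Q_b): 0.0, 6.0, 46.0, 64.0, 191.0, 234.0, 240.0, 386.0, 431.0, 553.0, 493.0, 439.0, 391.0, 0.0 L/s.
ΣQ_DR = 3474 L/s.
With Δt = 0.5 h = 1800 s, V = ΣQ_DR · Δt = 3474 × 1800 = 6.25 × 10^6 L.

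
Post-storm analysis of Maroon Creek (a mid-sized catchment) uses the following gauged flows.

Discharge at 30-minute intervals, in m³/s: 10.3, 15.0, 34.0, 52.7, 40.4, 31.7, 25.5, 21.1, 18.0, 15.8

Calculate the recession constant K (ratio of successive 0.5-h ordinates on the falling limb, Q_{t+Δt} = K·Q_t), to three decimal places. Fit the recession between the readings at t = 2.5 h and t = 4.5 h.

K ≈ 0.840

Using the recession-limb readings at t = 2.5 h and t = 4.5 h: Q falls from 31.7 to 15.8 m³/s over 4 intervals.
K = (Q₂/Q₁)^(1/4) = (15.8/31.7)^(1/4) = 0.840.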